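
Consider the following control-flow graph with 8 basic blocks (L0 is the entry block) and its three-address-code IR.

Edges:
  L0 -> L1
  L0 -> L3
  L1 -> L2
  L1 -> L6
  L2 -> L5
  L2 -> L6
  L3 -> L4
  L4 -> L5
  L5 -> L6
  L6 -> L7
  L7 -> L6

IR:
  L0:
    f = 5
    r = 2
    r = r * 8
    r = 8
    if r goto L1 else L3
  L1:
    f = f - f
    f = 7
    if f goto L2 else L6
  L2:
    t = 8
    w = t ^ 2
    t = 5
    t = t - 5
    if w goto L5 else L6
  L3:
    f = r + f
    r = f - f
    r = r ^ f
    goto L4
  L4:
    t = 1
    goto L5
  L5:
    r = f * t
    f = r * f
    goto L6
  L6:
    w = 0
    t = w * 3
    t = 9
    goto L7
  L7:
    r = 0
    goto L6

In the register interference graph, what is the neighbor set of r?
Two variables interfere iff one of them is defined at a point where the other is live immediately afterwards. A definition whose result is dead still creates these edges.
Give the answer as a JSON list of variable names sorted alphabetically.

Block summaries:
  L0: {f,r} / ∅
  L1: {f} / {f}
  L2: {t,w} / ∅
  L3: {f,r} / {f,r}
  L4: {t} / ∅
  L5: {f,r} / {f,t}
  L6: {t,w} / ∅
  L7: {r} / ∅

Liveness:
  L0: in=∅ out={f,r}
  L1: in={f} out={f}
  L2: in={f} out={f,t}
  L3: in={f,r} out={f}
  L4: in={f} out={f,t}
  L5: in={f,t} out=∅
  L6: in=∅ out=∅
  L7: in=∅ out=∅

Interference:
  f — {r,t,w}
  r — {f}
  t — {f,w}
  w — {f,t}

N(r) = ["f"]

Answer: ["f"]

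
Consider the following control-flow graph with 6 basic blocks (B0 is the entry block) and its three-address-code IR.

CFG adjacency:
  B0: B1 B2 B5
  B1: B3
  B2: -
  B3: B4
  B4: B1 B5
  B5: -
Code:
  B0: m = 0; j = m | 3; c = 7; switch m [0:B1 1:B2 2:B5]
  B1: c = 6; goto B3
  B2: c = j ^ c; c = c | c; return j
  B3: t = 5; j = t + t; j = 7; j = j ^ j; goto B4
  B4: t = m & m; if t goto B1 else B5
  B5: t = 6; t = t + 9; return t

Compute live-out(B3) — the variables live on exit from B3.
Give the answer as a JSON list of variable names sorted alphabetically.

Answer: ["m"]

Derivation:
Per-block:
  B0: {c,j,m} / ∅
  B1: {c} / ∅
  B2: {c} / {c,j}
  B3: {j,t} / ∅
  B4: {t} / {m}
  B5: {t} / ∅

Liveness:
  B0 li=∅ lo={c,j,m}
  B1 li={m} lo={m}
  B2 li={c,j} lo=∅
  B3 li={m} lo={m}
  B4 li={m} lo={m}
  B5 li=∅ lo=∅

live-out(B3) = ["m"]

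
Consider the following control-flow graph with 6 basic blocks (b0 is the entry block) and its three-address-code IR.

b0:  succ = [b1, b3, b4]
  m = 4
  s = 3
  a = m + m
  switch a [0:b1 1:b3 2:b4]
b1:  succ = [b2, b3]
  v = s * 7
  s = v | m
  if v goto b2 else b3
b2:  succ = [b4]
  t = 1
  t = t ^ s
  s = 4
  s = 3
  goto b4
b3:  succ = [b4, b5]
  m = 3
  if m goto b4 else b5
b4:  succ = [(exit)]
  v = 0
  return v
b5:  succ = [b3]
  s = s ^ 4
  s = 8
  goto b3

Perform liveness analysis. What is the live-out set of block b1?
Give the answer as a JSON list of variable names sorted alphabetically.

def/use:
  b0: {a,m,s} / ∅
  b1: {s,v} / {m,s}
  b2: {s,t} / {s}
  b3: {m} / ∅
  b4: {v} / ∅
  b5: {s} / {s}

Live sets:
  live b0: ∅→{m,s}
  live b1: {m,s}→{s}
  live b2: {s}→∅
  live b3: {s}→{s}
  live b4: ∅→∅
  live b5: {s}→{s}

live-out(b1) = ["s"]

Answer: ["s"]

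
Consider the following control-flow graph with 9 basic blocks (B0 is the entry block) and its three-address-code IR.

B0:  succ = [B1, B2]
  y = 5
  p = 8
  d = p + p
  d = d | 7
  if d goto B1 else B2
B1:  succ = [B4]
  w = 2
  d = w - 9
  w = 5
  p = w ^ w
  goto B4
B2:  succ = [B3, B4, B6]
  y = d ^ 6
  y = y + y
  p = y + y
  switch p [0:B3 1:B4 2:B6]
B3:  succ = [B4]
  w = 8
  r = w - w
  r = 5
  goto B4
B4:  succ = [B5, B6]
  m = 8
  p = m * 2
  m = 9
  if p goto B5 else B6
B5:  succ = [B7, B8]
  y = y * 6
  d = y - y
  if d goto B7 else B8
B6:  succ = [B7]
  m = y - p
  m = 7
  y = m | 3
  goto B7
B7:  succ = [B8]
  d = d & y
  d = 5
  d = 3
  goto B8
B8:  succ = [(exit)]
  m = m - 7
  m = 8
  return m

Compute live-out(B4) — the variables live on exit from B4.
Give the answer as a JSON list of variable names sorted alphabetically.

Block summaries:
  B0 def {d,p,y} use ∅
  B1 def {d,p,w} use ∅
  B2 def {p,y} use {d}
  B3 def {r,w} use ∅
  B4 def {m,p} use ∅
  B5 def {d,y} use {y}
  B6 def {m,y} use {p,y}
  B7 def {d} use {d,y}
  B8 def {m} use {m}

Backward fixpoint:
  B0 li=∅ lo={d,y}
  B1 li={y} lo={d,y}
  B2 li={d} lo={d,p,y}
  B3 li={d,y} lo={d,y}
  B4 li={d,y} lo={d,m,p,y}
  B5 li={m,y} lo={d,m,y}
  B6 li={d,p,y} lo={d,m,y}
  B7 li={d,m,y} lo={m}
  B8 li={m} lo=∅

live-out(B4) = ["d", "m", "p", "y"]

Answer: ["d", "m", "p", "y"]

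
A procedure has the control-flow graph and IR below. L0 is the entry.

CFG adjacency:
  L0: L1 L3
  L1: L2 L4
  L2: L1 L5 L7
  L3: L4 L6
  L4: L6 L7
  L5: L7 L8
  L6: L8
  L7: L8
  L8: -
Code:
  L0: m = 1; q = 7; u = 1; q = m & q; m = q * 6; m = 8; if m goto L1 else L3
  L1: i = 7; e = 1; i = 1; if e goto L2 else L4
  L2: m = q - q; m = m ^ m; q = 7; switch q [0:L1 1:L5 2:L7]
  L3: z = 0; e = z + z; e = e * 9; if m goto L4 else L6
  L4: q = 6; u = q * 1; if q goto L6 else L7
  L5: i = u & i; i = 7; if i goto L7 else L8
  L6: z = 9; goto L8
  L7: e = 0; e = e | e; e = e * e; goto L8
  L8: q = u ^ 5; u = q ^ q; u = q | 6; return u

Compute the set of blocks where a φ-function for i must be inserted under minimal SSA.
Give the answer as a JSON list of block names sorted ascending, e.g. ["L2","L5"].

idom tree: L1←L0 L2←L1 L3←L0 L4←L0 L5←L2 L6←L0 L7←L0 L8←L0
Join-block Dom:
  L1: preds {L0,L2}: {L0} ∩ {L0,L1,L2} = {L0}; idom=L0
  L4: preds {L1,L3}: {L0,L1} ∩ {L0,L3} = {L0}; idom=L0
  L6: preds {L3,L4}: {L0,L3} ∩ {L0,L4} = {L0}; idom=L0
  L7: preds {L2,L4,L5}: {L0,L1,L2} ∩ {L0,L4} ∩ {L0,L1,L2,L5} = {L0}; idom=L0
  L8: preds {L5,L6,L7}: {L0,L1,L2,L5} ∩ {L0,L6} ∩ {L0,L7} = {L0}; idom=L0

DF derivation:
  join L1 pred L0: · stop@L0
  join L1 pred L2: L2→L1 stop@L0
  join L4 pred L1: L1 stop@L0
  join L4 pred L3: L3 stop@L0
  join L6 pred L3: L3 stop@L0
  join L6 pred L4: L4 stop@L0
  join L7 pred L2: L2→L1 stop@L0
  join L7 pred L4: L4 stop@L0
  join L7 pred L5: L5→L2→L1 stop@L0
  join L8 pred L5: L5→L2→L1 stop@L0
  join L8 pred L6: L6 stop@L0
  join L8 pred L7: L7 stop@L0
  L0 → ∅
  L1 → {L1,L4,L7,L8}
  L2 → {L1,L7,L8}
  L3 → {L4,L6}
  L4 → {L6,L7}
  L5 → {L7,L8}
  L6 → {L8}
  L7 → {L8}
  L8 → ∅

φ for i: defs {L1,L5}
  DF⁺ = {L1,L4,L6,L7,L8}

Answer: ["L1", "L4", "L6", "L7", "L8"]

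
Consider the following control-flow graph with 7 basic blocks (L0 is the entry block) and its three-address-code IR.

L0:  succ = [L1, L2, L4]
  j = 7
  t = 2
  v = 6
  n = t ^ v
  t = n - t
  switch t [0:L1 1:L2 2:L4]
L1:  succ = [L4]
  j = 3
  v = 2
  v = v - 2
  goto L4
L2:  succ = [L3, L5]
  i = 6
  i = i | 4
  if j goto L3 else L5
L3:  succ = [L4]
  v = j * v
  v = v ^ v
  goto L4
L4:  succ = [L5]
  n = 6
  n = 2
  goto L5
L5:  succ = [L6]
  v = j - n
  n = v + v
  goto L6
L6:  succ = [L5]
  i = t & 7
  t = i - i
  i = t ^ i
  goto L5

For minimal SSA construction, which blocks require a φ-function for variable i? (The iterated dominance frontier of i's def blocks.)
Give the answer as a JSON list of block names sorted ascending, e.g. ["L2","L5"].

Answer: ["L4", "L5"]

Analysis:
idom tree: L1←L0 L2←L0 L3←L2 L4←L0 L5←L0 L6←L5
Dom∩ at merges:
  L4: preds {L0,L1,L3}: {L0} ∩ {L0,L1} ∩ {L0,L2,L3} = {L0}; idom=L0
  L5: preds {L2,L4,L6}: {L0,L2} ∩ {L0,L4} ∩ {L0,L5,L6} = {L0}; idom=L0

DF derivation:
  join L4 pred L0: · stop@L0
  join L4 pred L1: L1 stop@L0
  join L4 pred L3: L3→L2 stop@L0
  join L5 pred L2: L2 stop@L0
  join L5 pred L4: L4 stop@L0
  join L5 pred L6: L6→L5 stop@L0
  DF(L0)=∅
  DF(L1)={L4}
  DF(L2)={L4,L5}
  DF(L3)={L4}
  DF(L4)={L5}
  DF(L5)={L5}
  DF(L6)={L5}

φ for i: defs {L2,L6}
  DF⁺ = {L4,L5}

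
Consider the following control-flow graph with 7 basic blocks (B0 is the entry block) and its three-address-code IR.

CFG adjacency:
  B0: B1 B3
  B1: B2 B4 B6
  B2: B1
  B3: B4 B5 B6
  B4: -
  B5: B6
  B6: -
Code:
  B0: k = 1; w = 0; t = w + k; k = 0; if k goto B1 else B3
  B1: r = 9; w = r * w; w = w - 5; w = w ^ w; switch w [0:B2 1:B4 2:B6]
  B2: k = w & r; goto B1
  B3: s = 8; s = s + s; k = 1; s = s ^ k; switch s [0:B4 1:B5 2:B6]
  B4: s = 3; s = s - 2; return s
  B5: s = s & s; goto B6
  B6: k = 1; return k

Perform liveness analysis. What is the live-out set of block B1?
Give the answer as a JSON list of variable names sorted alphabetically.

def/use:
  B0 def {k,t,w} use ∅
  B1 def {r,w} use {w}
  B2 def {k} use {r,w}
  B3 def {k,s} use ∅
  B4 def {s} use ∅
  B5 def {s} use {s}
  B6 def {k} use ∅

Liveness:
  B0: in=∅ out={w}
  B1: in={w} out={r,w}
  B2: in={r,w} out={w}
  B3: in=∅ out={s}
  B4: in=∅ out=∅
  B5: in={s} out=∅
  B6: in=∅ out=∅

live-out(B1) = ["r", "w"]

Answer: ["r", "w"]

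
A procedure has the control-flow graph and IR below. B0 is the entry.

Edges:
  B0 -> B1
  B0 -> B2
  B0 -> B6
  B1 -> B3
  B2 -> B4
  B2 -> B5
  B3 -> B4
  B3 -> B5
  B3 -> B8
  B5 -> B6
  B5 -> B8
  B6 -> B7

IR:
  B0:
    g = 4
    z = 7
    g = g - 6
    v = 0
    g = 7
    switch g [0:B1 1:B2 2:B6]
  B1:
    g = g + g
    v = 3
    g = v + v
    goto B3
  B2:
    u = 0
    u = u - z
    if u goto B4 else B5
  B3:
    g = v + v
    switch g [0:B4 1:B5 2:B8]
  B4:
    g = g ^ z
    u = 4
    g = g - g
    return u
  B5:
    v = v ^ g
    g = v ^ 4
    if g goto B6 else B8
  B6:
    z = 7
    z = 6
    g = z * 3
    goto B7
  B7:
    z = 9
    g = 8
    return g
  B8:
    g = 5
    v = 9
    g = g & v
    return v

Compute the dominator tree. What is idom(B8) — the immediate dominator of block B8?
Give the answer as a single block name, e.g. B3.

Answer: B0

Working:
idom tree: B1←B0 B2←B0 B3←B1 B4←B0 B5←B0 B6←B0 B7←B6 B8←B0
Dom at joins:
  B4: preds {B2,B3}: {B0,B2} ∩ {B0,B1,B3} = {B0}; idom=B0
  B5: preds {B2,B3}: {B0,B2} ∩ {B0,B1,B3} = {B0}; idom=B0
  B6: preds {B0,B5}: {B0} ∩ {B0,B5} = {B0}; idom=B0
  B8: preds {B3,B5}: {B0,B1,B3} ∩ {B0,B5} = {B0}; idom=B0

idom(B8) = B0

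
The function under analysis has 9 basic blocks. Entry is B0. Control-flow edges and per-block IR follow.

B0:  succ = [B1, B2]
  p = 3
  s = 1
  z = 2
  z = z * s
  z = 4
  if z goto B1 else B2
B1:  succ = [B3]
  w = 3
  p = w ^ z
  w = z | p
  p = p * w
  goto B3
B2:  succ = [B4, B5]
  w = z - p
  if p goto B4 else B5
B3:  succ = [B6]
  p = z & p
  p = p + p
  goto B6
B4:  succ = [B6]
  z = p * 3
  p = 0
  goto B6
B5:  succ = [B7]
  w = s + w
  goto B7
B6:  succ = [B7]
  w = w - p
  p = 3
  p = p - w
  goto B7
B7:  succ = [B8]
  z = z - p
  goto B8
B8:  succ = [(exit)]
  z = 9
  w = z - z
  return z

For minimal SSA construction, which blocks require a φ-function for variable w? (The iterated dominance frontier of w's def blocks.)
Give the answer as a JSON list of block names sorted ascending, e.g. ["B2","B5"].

Answer: ["B6", "B7"]

Analysis:
idom tree: B1←B0 B2←B0 B3←B1 B4←B2 B5←B2 B6←B0 B7←B0 B8←B7
Join-block Dom:
  B6: preds {B3,B4}: {B0,B1,B3} ∩ {B0,B2,B4} = {B0}; idom=B0
  B7: preds {B5,B6}: {B0,B2,B5} ∩ {B0,B6} = {B0}; idom=B0

DF derivation:
  B6←B3: walk B3→B1 to B0
  B6←B4: walk B4→B2 to B0
  B7←B5: walk B5→B2 to B0
  B7←B6: walk B6 to B0
  B0 → ∅
  B1 → {B6}
  B2 → {B6,B7}
  B3 → {B6}
  B4 → {B6}
  B5 → {B7}
  B6 → {B7}
  B7 → ∅
  B8 → ∅

φ for w: defs {B1,B2,B5,B6,B8}
  DF⁺ = {B6,B7}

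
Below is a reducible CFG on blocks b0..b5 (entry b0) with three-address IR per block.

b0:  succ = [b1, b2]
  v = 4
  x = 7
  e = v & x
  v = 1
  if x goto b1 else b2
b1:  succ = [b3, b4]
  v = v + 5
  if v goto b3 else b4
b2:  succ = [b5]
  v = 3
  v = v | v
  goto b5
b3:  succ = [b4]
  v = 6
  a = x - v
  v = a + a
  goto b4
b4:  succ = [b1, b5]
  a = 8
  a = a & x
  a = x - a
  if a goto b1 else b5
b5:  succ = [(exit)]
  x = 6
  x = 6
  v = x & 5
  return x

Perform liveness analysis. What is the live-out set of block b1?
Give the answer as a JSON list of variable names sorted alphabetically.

Per-block:
  b0: {e,v,x} / ∅
  b1: {v} / {v}
  b2: {v} / ∅
  b3: {a,v} / {x}
  b4: {a} / {x}
  b5: {v,x} / ∅

Live sets:
  b0 li=∅ lo={v,x}
  b1 li={v,x} lo={v,x}
  b2 li=∅ lo=∅
  b3 li={x} lo={v,x}
  b4 li={v,x} lo={v,x}
  b5 li=∅ lo=∅

live-out(b1) = ["v", "x"]

Answer: ["v", "x"]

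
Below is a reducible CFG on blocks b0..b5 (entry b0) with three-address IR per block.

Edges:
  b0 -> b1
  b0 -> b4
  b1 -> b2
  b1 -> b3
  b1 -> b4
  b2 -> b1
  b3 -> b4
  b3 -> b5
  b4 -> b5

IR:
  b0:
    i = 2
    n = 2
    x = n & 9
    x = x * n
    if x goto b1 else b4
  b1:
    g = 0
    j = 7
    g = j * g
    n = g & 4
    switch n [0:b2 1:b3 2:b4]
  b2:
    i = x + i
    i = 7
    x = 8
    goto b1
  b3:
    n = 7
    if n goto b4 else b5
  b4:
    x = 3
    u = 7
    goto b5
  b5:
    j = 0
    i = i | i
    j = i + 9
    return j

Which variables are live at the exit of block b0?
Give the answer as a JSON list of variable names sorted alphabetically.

Answer: ["i", "x"]

Derivation:
def/use:
  b0: {i,n,x} / ∅
  b1: {g,j,n} / ∅
  b2: {i,x} / {i,x}
  b3: {n} / ∅
  b4: {u,x} / ∅
  b5: {i,j} / {i}

Live sets:
  b0 li=∅ lo={i,x}
  b1 li={i,x} lo={i,x}
  b2 li={i,x} lo={i,x}
  b3 li={i} lo={i}
  b4 li={i} lo={i}
  b5 li={i} lo=∅

live-out(b0) = ["i", "x"]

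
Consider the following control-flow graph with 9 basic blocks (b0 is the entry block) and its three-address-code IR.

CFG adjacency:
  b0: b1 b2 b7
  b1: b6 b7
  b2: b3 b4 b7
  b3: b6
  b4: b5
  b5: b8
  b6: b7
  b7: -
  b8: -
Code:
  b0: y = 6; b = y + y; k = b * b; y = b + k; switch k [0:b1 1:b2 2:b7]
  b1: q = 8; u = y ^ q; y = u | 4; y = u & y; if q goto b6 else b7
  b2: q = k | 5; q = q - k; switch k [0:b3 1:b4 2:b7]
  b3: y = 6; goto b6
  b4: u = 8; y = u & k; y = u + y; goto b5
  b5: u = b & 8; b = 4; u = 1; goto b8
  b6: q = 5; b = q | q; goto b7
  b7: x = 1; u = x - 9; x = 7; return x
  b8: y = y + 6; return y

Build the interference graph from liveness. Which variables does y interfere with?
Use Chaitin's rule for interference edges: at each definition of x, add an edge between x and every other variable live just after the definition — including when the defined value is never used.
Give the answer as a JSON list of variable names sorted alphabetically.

def/use:
  b0: {b,k,y} / ∅
  b1: {q,u,y} / {y}
  b2: {q} / {k}
  b3: {y} / ∅
  b4: {u,y} / {k}
  b5: {b,u} / {b}
  b6: {b,q} / ∅
  b7: {u,x} / ∅
  b8: {y} / {y}

Live sets:
  b0 li=∅ lo={b,k,y}
  b1 li={y} lo=∅
  b2 li={b,k} lo={b,k}
  b3 li=∅ lo=∅
  b4 li={b,k} lo={b,y}
  b5 li={b,y} lo={y}
  b6 li=∅ lo=∅
  b7 li=∅ lo=∅
  b8 li={y} lo=∅

Interfere edges:
  b: {k,q,u,y}
  k: {b,q,u,y}
  q: {b,k,u,y}
  u: {b,k,q,y}
  x: ∅
  y: {b,k,q,u}

N(y) = ["b", "k", "q", "u"]

Answer: ["b", "k", "q", "u"]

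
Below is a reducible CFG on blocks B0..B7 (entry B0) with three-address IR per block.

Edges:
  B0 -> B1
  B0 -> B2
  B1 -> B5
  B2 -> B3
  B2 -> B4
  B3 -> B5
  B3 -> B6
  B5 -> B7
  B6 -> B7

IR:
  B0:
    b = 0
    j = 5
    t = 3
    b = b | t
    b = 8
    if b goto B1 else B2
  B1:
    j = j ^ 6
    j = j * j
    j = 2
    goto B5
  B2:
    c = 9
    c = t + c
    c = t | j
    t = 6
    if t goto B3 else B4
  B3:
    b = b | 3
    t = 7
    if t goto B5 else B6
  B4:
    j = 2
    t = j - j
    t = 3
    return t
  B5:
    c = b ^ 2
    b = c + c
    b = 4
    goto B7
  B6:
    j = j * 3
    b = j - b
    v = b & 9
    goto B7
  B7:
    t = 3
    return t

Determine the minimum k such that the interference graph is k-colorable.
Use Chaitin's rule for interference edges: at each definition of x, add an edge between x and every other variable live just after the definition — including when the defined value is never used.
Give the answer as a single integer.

Answer: 4

Working:
Block summaries:
  B0: {b,j,t} / ∅
  B1: {j} / {j}
  B2: {c,t} / {j,t}
  B3: {b,t} / {b}
  B4: {j,t} / ∅
  B5: {b,c} / {b}
  B6: {b,j,v} / {b,j}
  B7: {t} / ∅

Live sets:
  live B0: ∅→{b,j,t}
  live B1: {b,j}→{b}
  live B2: {b,j,t}→{b,j}
  live B3: {b,j}→{b,j}
  live B4: ∅→∅
  live B5: {b}→∅
  live B6: {b,j}→∅
  live B7: ∅→∅

Interference:
  b — {c,j,t}
  c — {b,j,t}
  j — {b,c,t}
  t — {b,c,j}
  v — ∅

Registers:
  clique {b,c,j,t} ⇒ need ≥ 4
  assign b→c0 c→c1 j→c2 t→c3 v→c0 — no edge inside a register ⇒ χ ≤ 4
  χ = 4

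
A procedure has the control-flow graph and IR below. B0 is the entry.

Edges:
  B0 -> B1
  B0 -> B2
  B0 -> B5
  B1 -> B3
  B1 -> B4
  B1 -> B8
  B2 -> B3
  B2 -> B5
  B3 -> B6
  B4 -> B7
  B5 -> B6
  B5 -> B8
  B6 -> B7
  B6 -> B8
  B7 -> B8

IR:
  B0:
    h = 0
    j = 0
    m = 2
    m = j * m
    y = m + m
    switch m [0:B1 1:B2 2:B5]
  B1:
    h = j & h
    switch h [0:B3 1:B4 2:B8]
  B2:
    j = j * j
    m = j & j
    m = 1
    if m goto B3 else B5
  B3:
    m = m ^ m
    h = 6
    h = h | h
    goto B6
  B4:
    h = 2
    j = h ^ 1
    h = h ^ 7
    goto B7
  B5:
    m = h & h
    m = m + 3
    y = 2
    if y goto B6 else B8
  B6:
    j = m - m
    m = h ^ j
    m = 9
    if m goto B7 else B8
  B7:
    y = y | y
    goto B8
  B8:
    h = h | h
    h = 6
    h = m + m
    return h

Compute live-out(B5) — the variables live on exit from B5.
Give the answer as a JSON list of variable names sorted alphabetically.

Per-block:
  B0 def {h,j,m,y} use ∅
  B1 def {h} use {h,j}
  B2 def {j,m} use {j}
  B3 def {h,m} use {m}
  B4 def {h,j} use ∅
  B5 def {m,y} use {h}
  B6 def {j,m} use {h,m}
  B7 def {y} use {y}
  B8 def {h} use {h,m}

Liveness:
  B0: in=∅ out={h,j,m,y}
  B1: in={h,j,m,y} out={h,m,y}
  B2: in={h,j,y} out={h,m,y}
  B3: in={m,y} out={h,m,y}
  B4: in={m,y} out={h,m,y}
  B5: in={h} out={h,m,y}
  B6: in={h,m,y} out={h,m,y}
  B7: in={h,m,y} out={h,m}
  B8: in={h,m} out=∅

live-out(B5) = ["h", "m", "y"]

Answer: ["h", "m", "y"]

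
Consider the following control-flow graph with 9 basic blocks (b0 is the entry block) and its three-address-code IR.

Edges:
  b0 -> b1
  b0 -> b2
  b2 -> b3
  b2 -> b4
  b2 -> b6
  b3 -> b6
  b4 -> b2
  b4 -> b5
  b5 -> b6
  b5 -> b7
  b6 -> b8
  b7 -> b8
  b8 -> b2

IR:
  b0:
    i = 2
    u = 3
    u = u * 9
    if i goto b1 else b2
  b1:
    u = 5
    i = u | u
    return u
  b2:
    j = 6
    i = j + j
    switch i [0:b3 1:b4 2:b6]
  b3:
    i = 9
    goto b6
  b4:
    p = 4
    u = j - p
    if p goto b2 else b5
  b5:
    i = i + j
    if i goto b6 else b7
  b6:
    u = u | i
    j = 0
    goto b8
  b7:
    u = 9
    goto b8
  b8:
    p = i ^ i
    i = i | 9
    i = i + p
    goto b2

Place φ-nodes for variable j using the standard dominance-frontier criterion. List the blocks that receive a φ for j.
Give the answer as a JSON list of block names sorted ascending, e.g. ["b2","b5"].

Answer: ["b2", "b8"]

Analysis:
idom tree: b1←b0 b2←b0 b3←b2 b4←b2 b5←b4 b6←b2 b7←b5 b8←b2
Dom∩ at merges:
  b2: preds {b0,b4,b8}: {b0} ∩ {b0,b2,b4} ∩ {b0,b2,b8} = {b0}; idom=b0
  b6: preds {b2,b3,b5}: {b0,b2} ∩ {b0,b2,b3} ∩ {b0,b2,b4,b5} = {b0,b2}; idom=b2
  b8: preds {b6,b7}: {b0,b2,b6} ∩ {b0,b2,b4,b5,b7} = {b0,b2}; idom=b2

Frontier:
  join b2 pred b0: · stop@b0
  join b2 pred b4: b4→b2 stop@b0
  join b2 pred b8: b8→b2 stop@b0
  join b6 pred b2: · stop@b2
  join b6 pred b3: b3 stop@b2
  join b6 pred b5: b5→b4 stop@b2
  join b8 pred b6: b6 stop@b2
  join b8 pred b7: b7→b5→b4 stop@b2
  b0 → ∅
  b1 → ∅
  b2 → {b2}
  b3 → {b6}
  b4 → {b2,b6,b8}
  b5 → {b6,b8}
  b6 → {b8}
  b7 → {b8}
  b8 → {b2}

φ for j: defs {b2,b6}
  DF⁺ = {b2,b8}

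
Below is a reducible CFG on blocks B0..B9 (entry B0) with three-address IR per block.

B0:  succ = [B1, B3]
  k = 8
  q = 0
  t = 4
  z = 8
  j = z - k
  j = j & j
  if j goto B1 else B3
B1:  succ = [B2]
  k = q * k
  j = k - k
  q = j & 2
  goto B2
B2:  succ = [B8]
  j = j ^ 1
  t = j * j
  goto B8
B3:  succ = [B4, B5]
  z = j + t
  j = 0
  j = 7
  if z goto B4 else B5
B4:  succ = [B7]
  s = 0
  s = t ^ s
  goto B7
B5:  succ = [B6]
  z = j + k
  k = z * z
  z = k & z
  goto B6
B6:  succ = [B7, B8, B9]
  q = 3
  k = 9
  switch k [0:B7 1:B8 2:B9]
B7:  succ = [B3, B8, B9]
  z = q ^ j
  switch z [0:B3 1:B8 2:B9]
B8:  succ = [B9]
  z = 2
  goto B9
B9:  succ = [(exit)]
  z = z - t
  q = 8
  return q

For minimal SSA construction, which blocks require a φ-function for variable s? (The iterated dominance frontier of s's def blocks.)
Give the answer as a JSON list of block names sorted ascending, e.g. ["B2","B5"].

Answer: ["B3", "B7", "B8", "B9"]

Analysis:
idom tree: B1←B0 B2←B1 B3←B0 B4←B3 B5←B3 B6←B5 B7←B3 B8←B0 B9←B0
Join-block Dom:
  B3: preds {B0,B7}: {B0} ∩ {B0,B3,B7} = {B0}; idom=B0
  B7: preds {B4,B6}: {B0,B3,B4} ∩ {B0,B3,B5,B6} = {B0,B3}; idom=B3
  B8: preds {B2,B6,B7}: {B0,B1,B2} ∩ {B0,B3,B5,B6} ∩ {B0,B3,B7} = {B0}; idom=B0
  B9: preds {B6,B7,B8}: {B0,B3,B5,B6} ∩ {B0,B3,B7} ∩ {B0,B8} = {B0}; idom=B0

DF derivation:
  B3←B0: walk · to B0
  B3←B7: walk B7→B3 to B0
  B7←B4: walk B4 to B3
  B7←B6: walk B6→B5 to B3
  B8←B2: walk B2→B1 to B0
  B8←B6: walk B6→B5→B3 to B0
  B8←B7: walk B7→B3 to B0
  B9←B6: walk B6→B5→B3 to B0
  B9←B7: walk B7→B3 to B0
  B9←B8: walk B8 to B0
  DF(B0)=∅
  DF(B1)={B8}
  DF(B2)={B8}
  DF(B3)={B3,B8,B9}
  DF(B4)={B7}
  DF(B5)={B7,B8,B9}
  DF(B6)={B7,B8,B9}
  DF(B7)={B3,B8,B9}
  DF(B8)={B9}
  DF(B9)=∅

φ for s: defs {B4}
  DF⁺ = {B3,B7,B8,B9}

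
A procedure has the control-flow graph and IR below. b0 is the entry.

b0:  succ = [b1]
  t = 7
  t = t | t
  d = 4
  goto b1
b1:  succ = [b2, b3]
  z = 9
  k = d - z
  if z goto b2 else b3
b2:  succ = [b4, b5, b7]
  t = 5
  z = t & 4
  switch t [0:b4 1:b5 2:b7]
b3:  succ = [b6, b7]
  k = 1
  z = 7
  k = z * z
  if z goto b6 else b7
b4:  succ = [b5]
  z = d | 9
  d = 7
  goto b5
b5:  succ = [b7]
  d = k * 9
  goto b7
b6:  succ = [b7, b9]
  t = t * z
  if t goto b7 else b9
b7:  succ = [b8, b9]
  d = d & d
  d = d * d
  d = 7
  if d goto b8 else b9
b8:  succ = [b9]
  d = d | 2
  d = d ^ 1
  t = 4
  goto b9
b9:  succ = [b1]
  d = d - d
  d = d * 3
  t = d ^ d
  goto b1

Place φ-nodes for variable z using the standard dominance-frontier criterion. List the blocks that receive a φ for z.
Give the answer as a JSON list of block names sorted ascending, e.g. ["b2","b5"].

idom tree: b1←b0 b2←b1 b3←b1 b4←b2 b5←b2 b6←b3 b7←b1 b8←b7 b9←b1
Join-block Dom:
  b1: preds {b0,b9}: {b0} ∩ {b0,b1,b9} = {b0}; idom=b0
  b5: preds {b2,b4}: {b0,b1,b2} ∩ {b0,b1,b2,b4} = {b0,b1,b2}; idom=b2
  b7: preds {b2,b3,b5,b6}: {b0,b1,b2} ∩ {b0,b1,b3} ∩ {b0,b1,b2,b5} ∩ {b0,b1,b3,b6} = {b0,b1}; idom=b1
  b9: preds {b6,b7,b8}: {b0,b1,b3,b6} ∩ {b0,b1,b7} ∩ {b0,b1,b7,b8} = {b0,b1}; idom=b1

Frontier:
  join b1 pred b0: · stop@b0
  join b1 pred b9: b9→b1 stop@b0
  join b5 pred b2: · stop@b2
  join b5 pred b4: b4 stop@b2
  join b7 pred b2: b2 stop@b1
  join b7 pred b3: b3 stop@b1
  join b7 pred b5: b5→b2 stop@b1
  join b7 pred b6: b6→b3 stop@b1
  join b9 pred b6: b6→b3 stop@b1
  join b9 pred b7: b7 stop@b1
  join b9 pred b8: b8→b7 stop@b1
  DF(b0)=∅
  DF(b1)={b1}
  DF(b2)={b7}
  DF(b3)={b7,b9}
  DF(b4)={b5}
  DF(b5)={b7}
  DF(b6)={b7,b9}
  DF(b7)={b9}
  DF(b8)={b9}
  DF(b9)={b1}

φ for z: defs {b1,b2,b3,b4}
  DF⁺ = {b1,b5,b7,b9}

Answer: ["b1", "b5", "b7", "b9"]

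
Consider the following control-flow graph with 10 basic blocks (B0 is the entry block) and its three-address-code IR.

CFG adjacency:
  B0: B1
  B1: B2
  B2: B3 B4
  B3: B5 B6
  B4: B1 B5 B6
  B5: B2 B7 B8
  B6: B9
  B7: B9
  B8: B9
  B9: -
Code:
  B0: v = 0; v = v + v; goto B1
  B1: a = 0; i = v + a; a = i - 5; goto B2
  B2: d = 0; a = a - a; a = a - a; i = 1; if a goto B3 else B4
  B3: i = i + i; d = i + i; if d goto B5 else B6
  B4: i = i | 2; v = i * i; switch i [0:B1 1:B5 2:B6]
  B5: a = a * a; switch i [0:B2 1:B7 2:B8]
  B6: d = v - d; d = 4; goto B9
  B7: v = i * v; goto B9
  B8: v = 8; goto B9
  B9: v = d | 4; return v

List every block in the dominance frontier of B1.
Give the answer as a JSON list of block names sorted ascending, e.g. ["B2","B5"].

Answer: ["B1"]

Derivation:
idom tree: B1←B0 B2←B1 B3←B2 B4←B2 B5←B2 B6←B2 B7←B5 B8←B5 B9←B2
Dom at joins:
  B1: preds {B0,B4}: {B0} ∩ {B0,B1,B2,B4} = {B0}; idom=B0
  B2: preds {B1,B5}: {B0,B1} ∩ {B0,B1,B2,B5} = {B0,B1}; idom=B1
  B5: preds {B3,B4}: {B0,B1,B2,B3} ∩ {B0,B1,B2,B4} = {B0,B1,B2}; idom=B2
  B6: preds {B3,B4}: {B0,B1,B2,B3} ∩ {B0,B1,B2,B4} = {B0,B1,B2}; idom=B2
  B9: preds {B6,B7,B8}: {B0,B1,B2,B6} ∩ {B0,B1,B2,B5,B7} ∩ {B0,B1,B2,B5,B8} = {B0,B1,B2}; idom=B2

DF derivation:
  join B1 pred B0: · stop@B0
  join B1 pred B4: B4→B2→B1 stop@B0
  join B2 pred B1: · stop@B1
  join B2 pred B5: B5→B2 stop@B1
  join B5 pred B3: B3 stop@B2
  join B5 pred B4: B4 stop@B2
  join B6 pred B3: B3 stop@B2
  join B6 pred B4: B4 stop@B2
  join B9 pred B6: B6 stop@B2
  join B9 pred B7: B7→B5 stop@B2
  join B9 pred B8: B8→B5 stop@B2
  B0 → ∅
  B1 → {B1}
  B2 → {B1,B2}
  B3 → {B5,B6}
  B4 → {B1,B5,B6}
  B5 → {B2,B9}
  B6 → {B9}
  B7 → {B9}
  B8 → {B9}
  B9 → ∅

DF(B1) = ["B1"]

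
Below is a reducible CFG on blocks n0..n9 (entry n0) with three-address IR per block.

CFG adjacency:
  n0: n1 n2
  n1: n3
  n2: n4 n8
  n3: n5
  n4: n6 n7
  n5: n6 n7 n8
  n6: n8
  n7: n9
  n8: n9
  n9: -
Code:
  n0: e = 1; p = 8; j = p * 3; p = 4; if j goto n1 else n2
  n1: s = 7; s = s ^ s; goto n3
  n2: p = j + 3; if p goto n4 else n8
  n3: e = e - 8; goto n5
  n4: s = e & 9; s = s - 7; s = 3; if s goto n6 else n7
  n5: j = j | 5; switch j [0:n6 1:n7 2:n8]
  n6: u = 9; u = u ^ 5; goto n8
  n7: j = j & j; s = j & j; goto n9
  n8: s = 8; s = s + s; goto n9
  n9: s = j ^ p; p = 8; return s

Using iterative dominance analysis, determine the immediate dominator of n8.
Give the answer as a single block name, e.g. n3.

Answer: n0

Working:
idom tree: n1←n0 n2←n0 n3←n1 n4←n2 n5←n3 n6←n0 n7←n0 n8←n0 n9←n0
Dom at joins:
  n6: preds {n4,n5}: {n0,n2,n4} ∩ {n0,n1,n3,n5} = {n0}; idom=n0
  n7: preds {n4,n5}: {n0,n2,n4} ∩ {n0,n1,n3,n5} = {n0}; idom=n0
  n8: preds {n2,n5,n6}: {n0,n2} ∩ {n0,n1,n3,n5} ∩ {n0,n6} = {n0}; idom=n0
  n9: preds {n7,n8}: {n0,n7} ∩ {n0,n8} = {n0}; idom=n0

idom(n8) = n0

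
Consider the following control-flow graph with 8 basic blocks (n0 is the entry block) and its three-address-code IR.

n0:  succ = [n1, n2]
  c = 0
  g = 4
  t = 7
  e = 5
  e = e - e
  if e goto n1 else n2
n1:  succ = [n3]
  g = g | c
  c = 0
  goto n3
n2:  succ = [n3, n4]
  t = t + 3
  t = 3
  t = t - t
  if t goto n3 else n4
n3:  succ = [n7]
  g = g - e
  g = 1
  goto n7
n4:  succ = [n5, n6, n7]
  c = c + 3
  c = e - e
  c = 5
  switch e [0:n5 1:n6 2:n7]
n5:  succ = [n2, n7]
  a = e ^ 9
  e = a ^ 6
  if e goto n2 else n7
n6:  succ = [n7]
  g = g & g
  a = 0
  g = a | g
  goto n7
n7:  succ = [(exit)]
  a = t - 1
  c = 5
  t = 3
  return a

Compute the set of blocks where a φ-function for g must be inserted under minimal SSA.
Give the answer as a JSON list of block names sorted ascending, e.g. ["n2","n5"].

idom tree: n1←n0 n2←n0 n3←n0 n4←n2 n5←n4 n6←n4 n7←n0
Dom∩ at merges:
  n2: preds {n0,n5}: {n0} ∩ {n0,n2,n4,n5} = {n0}; idom=n0
  n3: preds {n1,n2}: {n0,n1} ∩ {n0,n2} = {n0}; idom=n0
  n7: preds {n3,n4,n5,n6}: {n0,n3} ∩ {n0,n2,n4} ∩ {n0,n2,n4,n5} ∩ {n0,n2,n4,n6} = {n0}; idom=n0

DF walk-up:
  n2←n0: walk · to n0
  n2←n5: walk n5→n4→n2 to n0
  n3←n1: walk n1 to n0
  n3←n2: walk n2 to n0
  n7←n3: walk n3 to n0
  n7←n4: walk n4→n2 to n0
  n7←n5: walk n5→n4→n2 to n0
  n7←n6: walk n6→n4→n2 to n0
  DF(n0)=∅
  DF(n1)={n3}
  DF(n2)={n2,n3,n7}
  DF(n3)={n7}
  DF(n4)={n2,n7}
  DF(n5)={n2,n7}
  DF(n6)={n7}
  DF(n7)=∅

φ for g: defs {n0,n1,n3,n6}
  DF⁺ = {n3,n7}

Answer: ["n3", "n7"]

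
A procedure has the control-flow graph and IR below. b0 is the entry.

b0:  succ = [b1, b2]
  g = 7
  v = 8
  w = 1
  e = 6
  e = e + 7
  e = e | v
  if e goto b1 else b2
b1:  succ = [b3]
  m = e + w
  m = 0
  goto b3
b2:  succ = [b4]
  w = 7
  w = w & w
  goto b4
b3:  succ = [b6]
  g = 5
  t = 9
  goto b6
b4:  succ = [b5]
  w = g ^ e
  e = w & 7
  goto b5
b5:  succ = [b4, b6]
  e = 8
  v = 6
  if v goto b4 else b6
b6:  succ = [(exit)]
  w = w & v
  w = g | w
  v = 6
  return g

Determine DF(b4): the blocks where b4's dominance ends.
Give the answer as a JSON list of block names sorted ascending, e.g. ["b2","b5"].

Answer: ["b4", "b6"]

Working:
idom tree: b1←b0 b2←b0 b3←b1 b4←b2 b5←b4 b6←b0
Dom∩ at merges:
  b4: preds {b2,b5}: {b0,b2} ∩ {b0,b2,b4,b5} = {b0,b2}; idom=b2
  b6: preds {b3,b5}: {b0,b1,b3} ∩ {b0,b2,b4,b5} = {b0}; idom=b0

Frontier:
  join b4 pred b2: · stop@b2
  join b4 pred b5: b5→b4 stop@b2
  join b6 pred b3: b3→b1 stop@b0
  join b6 pred b5: b5→b4→b2 stop@b0
  b0: DF=∅
  b1: DF={b6}
  b2: DF={b6}
  b3: DF={b6}
  b4: DF={b4,b6}
  b5: DF={b4,b6}
  b6: DF=∅

DF(b4) = ["b4", "b6"]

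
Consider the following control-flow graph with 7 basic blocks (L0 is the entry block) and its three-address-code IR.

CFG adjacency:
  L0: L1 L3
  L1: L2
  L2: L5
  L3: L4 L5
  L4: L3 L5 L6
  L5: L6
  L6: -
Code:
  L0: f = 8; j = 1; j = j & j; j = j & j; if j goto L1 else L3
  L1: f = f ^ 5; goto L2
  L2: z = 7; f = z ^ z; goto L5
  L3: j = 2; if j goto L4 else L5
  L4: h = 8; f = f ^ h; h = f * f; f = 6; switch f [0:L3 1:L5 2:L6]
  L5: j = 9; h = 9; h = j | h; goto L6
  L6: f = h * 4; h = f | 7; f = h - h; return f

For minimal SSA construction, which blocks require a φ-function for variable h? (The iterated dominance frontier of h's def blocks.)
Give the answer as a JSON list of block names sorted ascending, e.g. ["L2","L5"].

Answer: ["L3", "L5", "L6"]

Derivation:
idom tree: L1←L0 L2←L1 L3←L0 L4←L3 L5←L0 L6←L0
Dom at joins:
  L3: preds {L0,L4}: {L0} ∩ {L0,L3,L4} = {L0}; idom=L0
  L5: preds {L2,L3,L4}: {L0,L1,L2} ∩ {L0,L3} ∩ {L0,L3,L4} = {L0}; idom=L0
  L6: preds {L4,L5}: {L0,L3,L4} ∩ {L0,L5} = {L0}; idom=L0

Frontier:
  L3←L0: walk · to L0
  L3←L4: walk L4→L3 to L0
  L5←L2: walk L2→L1 to L0
  L5←L3: walk L3 to L0
  L5←L4: walk L4→L3 to L0
  L6←L4: walk L4→L3 to L0
  L6←L5: walk L5 to L0
  L0: DF=∅
  L1: DF={L5}
  L2: DF={L5}
  L3: DF={L3,L5,L6}
  L4: DF={L3,L5,L6}
  L5: DF={L6}
  L6: DF=∅

φ for h: defs {L4,L5,L6}
  DF⁺ = {L3,L5,L6}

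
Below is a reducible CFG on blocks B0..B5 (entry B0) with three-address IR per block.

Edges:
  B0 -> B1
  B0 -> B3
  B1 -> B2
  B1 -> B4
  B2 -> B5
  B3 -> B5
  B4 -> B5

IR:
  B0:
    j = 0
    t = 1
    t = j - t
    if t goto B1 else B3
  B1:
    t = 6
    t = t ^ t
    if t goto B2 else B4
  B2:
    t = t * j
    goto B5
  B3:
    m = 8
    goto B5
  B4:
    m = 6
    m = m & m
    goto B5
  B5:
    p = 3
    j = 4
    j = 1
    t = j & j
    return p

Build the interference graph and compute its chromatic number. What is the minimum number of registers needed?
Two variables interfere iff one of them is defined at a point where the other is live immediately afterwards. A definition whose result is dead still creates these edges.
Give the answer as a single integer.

Block summaries:
  B0: {j,t} / ∅
  B1: {t} / ∅
  B2: {t} / {j,t}
  B3: {m} / ∅
  B4: {m} / ∅
  B5: {j,p,t} / ∅

Liveness:
  B0 li=∅ lo={j}
  B1 li={j} lo={j,t}
  B2 li={j,t} lo=∅
  B3 li=∅ lo=∅
  B4 li=∅ lo=∅
  B5 li=∅ lo=∅

Interference:
  j: {p,t}
  m: ∅
  p: {j,t}
  t: {j,p}

Colouring:
  lower bound: {j,p,t} mutually conflict ⇒ χ ≥ 3
  assign j→R0 m→R0 p→R1 t→R2 — no edge inside a register ⇒ χ ≤ 3
  χ = 3

Answer: 3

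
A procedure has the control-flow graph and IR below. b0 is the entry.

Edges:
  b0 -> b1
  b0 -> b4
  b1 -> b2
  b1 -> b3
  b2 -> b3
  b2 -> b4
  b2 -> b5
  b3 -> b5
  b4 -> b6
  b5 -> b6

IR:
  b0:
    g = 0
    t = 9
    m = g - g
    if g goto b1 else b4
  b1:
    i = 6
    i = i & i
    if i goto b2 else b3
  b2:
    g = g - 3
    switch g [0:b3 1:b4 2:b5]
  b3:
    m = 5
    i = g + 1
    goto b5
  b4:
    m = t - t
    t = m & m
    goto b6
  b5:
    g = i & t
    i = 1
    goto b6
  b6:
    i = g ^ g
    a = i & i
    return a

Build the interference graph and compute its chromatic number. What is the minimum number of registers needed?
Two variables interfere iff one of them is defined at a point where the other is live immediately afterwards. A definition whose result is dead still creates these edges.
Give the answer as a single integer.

Block summaries:
  b0: {g,m,t} / ∅
  b1: {i} / ∅
  b2: {g} / {g}
  b3: {i,m} / {g}
  b4: {m,t} / {t}
  b5: {g,i} / {i,t}
  b6: {a,i} / {g}

Backward fixpoint:
  b0: in=∅ out={g,t}
  b1: in={g,t} out={g,i,t}
  b2: in={g,i,t} out={g,i,t}
  b3: in={g,t} out={i,t}
  b4: in={g,t} out={g}
  b5: in={i,t} out={g}
  b6: in={g} out=∅

Interference:
  a↔∅
  g↔{i,m,t}
  i↔{g,t}
  m↔{g,t}
  t↔{g,i,m}

Chromatic number:
  {g,i,t} pairwise interfere (3-clique) ⇒ χ ≥ 3
  assign a→c0 g→c0 i→c2 m→c2 t→c1 — no edge inside a register ⇒ χ ≤ 3
  χ = 3

Answer: 3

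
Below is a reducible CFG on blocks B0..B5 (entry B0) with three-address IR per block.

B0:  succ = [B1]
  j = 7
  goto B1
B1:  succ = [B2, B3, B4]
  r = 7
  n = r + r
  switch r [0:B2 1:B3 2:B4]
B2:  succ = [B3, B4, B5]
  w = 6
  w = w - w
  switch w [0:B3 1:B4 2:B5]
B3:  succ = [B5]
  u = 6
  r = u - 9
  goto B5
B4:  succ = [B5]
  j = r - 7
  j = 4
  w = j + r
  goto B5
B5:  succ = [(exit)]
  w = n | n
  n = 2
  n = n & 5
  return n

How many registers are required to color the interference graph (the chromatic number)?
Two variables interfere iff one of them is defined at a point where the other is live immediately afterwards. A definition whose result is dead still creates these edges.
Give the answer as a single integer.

Answer: 3

Analysis:
def/use:
  B0 def {j} use ∅
  B1 def {n,r} use ∅
  B2 def {w} use ∅
  B3 def {r,u} use ∅
  B4 def {j,w} use {r}
  B5 def {n,w} use {n}

Backward fixpoint:
  B0: in=∅ out=∅
  B1: in=∅ out={n,r}
  B2: in={n,r} out={n,r}
  B3: in={n} out={n}
  B4: in={n,r} out={n}
  B5: in={n} out=∅

Conflict graph:
  j↔{n,r}
  n↔{j,r,u,w}
  r↔{j,n,w}
  u↔{n}
  w↔{n,r}

Registers:
  lower bound: {j,n,r} mutually conflict ⇒ χ ≥ 3
  3-colouring: R0={n}  R1={r,u}  R2={j,w}
  χ = 3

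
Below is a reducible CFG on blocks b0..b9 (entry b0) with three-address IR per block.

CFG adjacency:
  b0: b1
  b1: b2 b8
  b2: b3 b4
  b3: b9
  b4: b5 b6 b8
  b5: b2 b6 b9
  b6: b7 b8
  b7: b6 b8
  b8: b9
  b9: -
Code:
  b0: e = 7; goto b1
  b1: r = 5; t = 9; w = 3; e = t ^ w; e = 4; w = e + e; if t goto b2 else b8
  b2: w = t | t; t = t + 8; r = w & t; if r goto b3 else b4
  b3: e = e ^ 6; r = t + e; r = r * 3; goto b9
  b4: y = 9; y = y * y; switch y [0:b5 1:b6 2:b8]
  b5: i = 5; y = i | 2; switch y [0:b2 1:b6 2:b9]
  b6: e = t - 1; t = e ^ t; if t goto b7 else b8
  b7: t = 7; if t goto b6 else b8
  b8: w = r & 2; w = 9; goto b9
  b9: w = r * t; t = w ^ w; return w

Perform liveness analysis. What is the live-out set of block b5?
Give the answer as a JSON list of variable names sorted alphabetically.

Answer: ["e", "r", "t"]

Derivation:
Block summaries:
  b0 def {e} use ∅
  b1 def {e,r,t,w} use ∅
  b2 def {r,t,w} use {t}
  b3 def {e,r} use {e,t}
  b4 def {y} use ∅
  b5 def {i,y} use ∅
  b6 def {e,t} use {t}
  b7 def {t} use ∅
  b8 def {w} use {r}
  b9 def {t,w} use {r,t}

Liveness:
  b0: in=∅ out=∅
  b1: in=∅ out={e,r,t}
  b2: in={e,t} out={e,r,t}
  b3: in={e,t} out={r,t}
  b4: in={e,r,t} out={e,r,t}
  b5: in={e,r,t} out={e,r,t}
  b6: in={r,t} out={r,t}
  b7: in={r} out={r,t}
  b8: in={r,t} out={r,t}
  b9: in={r,t} out=∅

live-out(b5) = ["e", "r", "t"]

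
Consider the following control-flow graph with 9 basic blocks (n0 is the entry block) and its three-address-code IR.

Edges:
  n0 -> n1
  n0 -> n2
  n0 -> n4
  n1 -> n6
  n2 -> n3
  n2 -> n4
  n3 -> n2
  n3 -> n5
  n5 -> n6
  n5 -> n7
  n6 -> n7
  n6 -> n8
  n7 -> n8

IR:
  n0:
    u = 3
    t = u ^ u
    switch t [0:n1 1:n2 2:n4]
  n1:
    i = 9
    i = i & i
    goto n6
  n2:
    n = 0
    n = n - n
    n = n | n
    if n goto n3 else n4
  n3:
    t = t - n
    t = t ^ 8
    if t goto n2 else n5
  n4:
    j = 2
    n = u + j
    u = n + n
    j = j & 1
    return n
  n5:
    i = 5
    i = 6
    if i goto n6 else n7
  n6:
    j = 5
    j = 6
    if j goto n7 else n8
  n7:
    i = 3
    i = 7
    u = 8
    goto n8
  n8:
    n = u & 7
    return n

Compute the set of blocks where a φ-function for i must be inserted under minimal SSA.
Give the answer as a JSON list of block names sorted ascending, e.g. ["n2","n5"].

Answer: ["n6", "n7", "n8"]

Derivation:
idom tree: n1←n0 n2←n0 n3←n2 n4←n0 n5←n3 n6←n0 n7←n0 n8←n0
Dom at joins:
  n2: preds {n0,n3}: {n0} ∩ {n0,n2,n3} = {n0}; idom=n0
  n4: preds {n0,n2}: {n0} ∩ {n0,n2} = {n0}; idom=n0
  n6: preds {n1,n5}: {n0,n1} ∩ {n0,n2,n3,n5} = {n0}; idom=n0
  n7: preds {n5,n6}: {n0,n2,n3,n5} ∩ {n0,n6} = {n0}; idom=n0
  n8: preds {n6,n7}: {n0,n6} ∩ {n0,n7} = {n0}; idom=n0

DF walk-up:
  join n2 pred n0: · stop@n0
  join n2 pred n3: n3→n2 stop@n0
  join n4 pred n0: · stop@n0
  join n4 pred n2: n2 stop@n0
  join n6 pred n1: n1 stop@n0
  join n6 pred n5: n5→n3→n2 stop@n0
  join n7 pred n5: n5→n3→n2 stop@n0
  join n7 pred n6: n6 stop@n0
  join n8 pred n6: n6 stop@n0
  join n8 pred n7: n7 stop@n0
  DF(n0)=∅
  DF(n1)={n6}
  DF(n2)={n2,n4,n6,n7}
  DF(n3)={n2,n6,n7}
  DF(n4)=∅
  DF(n5)={n6,n7}
  DF(n6)={n7,n8}
  DF(n7)={n8}
  DF(n8)=∅

φ for i: defs {n1,n5,n7}
  DF⁺ = {n6,n7,n8}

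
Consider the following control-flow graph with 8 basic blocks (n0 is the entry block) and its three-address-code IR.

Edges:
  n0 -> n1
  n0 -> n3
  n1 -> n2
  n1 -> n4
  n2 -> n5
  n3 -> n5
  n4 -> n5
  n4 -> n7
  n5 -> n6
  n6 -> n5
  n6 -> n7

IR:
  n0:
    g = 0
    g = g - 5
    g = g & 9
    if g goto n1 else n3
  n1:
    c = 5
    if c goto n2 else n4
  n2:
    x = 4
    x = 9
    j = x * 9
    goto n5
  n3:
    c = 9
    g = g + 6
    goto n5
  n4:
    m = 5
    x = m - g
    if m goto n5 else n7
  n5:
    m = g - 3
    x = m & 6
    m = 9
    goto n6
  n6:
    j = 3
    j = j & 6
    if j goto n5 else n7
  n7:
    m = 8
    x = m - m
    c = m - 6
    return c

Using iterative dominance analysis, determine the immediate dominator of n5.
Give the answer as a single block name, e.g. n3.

Answer: n0

Derivation:
idom tree: n1←n0 n2←n1 n3←n0 n4←n1 n5←n0 n6←n5 n7←n0
Dom∩ at merges:
  n5: preds {n2,n3,n4,n6}: {n0,n1,n2} ∩ {n0,n3} ∩ {n0,n1,n4} ∩ {n0,n5,n6} = {n0}; idom=n0
  n7: preds {n4,n6}: {n0,n1,n4} ∩ {n0,n5,n6} = {n0}; idom=n0

idom(n5) = n0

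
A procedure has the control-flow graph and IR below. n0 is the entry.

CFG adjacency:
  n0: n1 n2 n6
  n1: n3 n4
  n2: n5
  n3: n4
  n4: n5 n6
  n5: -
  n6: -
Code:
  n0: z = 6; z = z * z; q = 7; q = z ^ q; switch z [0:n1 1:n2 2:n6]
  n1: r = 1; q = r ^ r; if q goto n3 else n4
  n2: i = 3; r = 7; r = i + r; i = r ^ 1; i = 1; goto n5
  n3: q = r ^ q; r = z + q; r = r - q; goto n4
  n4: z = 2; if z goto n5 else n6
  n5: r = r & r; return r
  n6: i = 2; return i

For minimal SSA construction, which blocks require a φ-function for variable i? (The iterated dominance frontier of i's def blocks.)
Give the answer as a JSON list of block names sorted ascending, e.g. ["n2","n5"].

Answer: ["n5"]

Analysis:
idom tree: n1←n0 n2←n0 n3←n1 n4←n1 n5←n0 n6←n0
Join-block Dom:
  n4: preds {n1,n3}: {n0,n1} ∩ {n0,n1,n3} = {n0,n1}; idom=n1
  n5: preds {n2,n4}: {n0,n2} ∩ {n0,n1,n4} = {n0}; idom=n0
  n6: preds {n0,n4}: {n0} ∩ {n0,n1,n4} = {n0}; idom=n0

Frontier:
  n4←n1: walk · to n1
  n4←n3: walk n3 to n1
  n5←n2: walk n2 to n0
  n5←n4: walk n4→n1 to n0
  n6←n0: walk · to n0
  n6←n4: walk n4→n1 to n0
  DF(n0)=∅
  DF(n1)={n5,n6}
  DF(n2)={n5}
  DF(n3)={n4}
  DF(n4)={n5,n6}
  DF(n5)=∅
  DF(n6)=∅

φ for i: defs {n2,n6}
  DF⁺ = {n5}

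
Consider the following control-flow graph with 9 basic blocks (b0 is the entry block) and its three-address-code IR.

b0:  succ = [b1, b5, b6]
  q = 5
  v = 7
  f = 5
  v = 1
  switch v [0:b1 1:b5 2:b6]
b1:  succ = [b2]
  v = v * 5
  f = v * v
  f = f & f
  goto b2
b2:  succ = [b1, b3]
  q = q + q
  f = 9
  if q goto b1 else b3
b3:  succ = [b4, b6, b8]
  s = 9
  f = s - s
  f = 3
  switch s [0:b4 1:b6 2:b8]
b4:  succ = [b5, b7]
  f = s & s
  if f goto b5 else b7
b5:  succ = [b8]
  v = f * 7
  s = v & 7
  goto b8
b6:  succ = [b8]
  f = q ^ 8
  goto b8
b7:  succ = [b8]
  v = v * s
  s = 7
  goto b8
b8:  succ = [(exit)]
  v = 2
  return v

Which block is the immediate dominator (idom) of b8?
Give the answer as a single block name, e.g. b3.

idom tree: b1←b0 b2←b1 b3←b2 b4←b3 b5←b0 b6←b0 b7←b4 b8←b0
Dom∩ at merges:
  b1: preds {b0,b2}: {b0} ∩ {b0,b1,b2} = {b0}; idom=b0
  b5: preds {b0,b4}: {b0} ∩ {b0,b1,b2,b3,b4} = {b0}; idom=b0
  b6: preds {b0,b3}: {b0} ∩ {b0,b1,b2,b3} = {b0}; idom=b0
  b8: preds {b3,b5,b6,b7}: {b0,b1,b2,b3} ∩ {b0,b5} ∩ {b0,b6} ∩ {b0,b1,b2,b3,b4,b7} = {b0}; idom=b0

idom(b8) = b0

Answer: b0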